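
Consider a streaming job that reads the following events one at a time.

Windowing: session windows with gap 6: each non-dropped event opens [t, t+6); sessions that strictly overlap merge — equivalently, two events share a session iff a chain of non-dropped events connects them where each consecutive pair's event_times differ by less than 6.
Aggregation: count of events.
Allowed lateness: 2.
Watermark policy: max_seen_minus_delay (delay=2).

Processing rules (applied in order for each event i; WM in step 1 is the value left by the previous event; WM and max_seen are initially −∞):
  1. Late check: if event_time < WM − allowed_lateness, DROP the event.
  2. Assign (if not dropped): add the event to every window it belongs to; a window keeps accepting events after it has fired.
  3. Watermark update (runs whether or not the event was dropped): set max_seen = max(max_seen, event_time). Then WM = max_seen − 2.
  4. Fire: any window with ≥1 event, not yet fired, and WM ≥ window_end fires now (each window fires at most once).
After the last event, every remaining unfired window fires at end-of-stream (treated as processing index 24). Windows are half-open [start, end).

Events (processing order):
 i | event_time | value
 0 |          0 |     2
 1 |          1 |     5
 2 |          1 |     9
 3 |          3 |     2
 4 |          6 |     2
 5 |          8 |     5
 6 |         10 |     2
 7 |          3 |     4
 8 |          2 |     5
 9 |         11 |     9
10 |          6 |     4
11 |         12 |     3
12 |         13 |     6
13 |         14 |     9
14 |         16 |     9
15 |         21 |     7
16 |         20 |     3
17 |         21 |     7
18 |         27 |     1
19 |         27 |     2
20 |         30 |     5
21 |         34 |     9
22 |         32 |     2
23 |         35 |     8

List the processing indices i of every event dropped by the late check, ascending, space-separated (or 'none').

i=0 t=0 v=2: → [0,6); WM=-2
i=1 t=1 v=5: → [0,7); WM=-1
i=2 t=1 v=9: → [0,7); WM=-1
i=3 t=3 v=2: → [0,9); WM=1
i=4 t=6 v=2: → [0,12); WM=4
i=5 t=8 v=5: → [0,14); WM=6
i=6 t=10 v=2: → [0,16); WM=8
i=7 t=3 v=4: DROP (t<8-2); WM=8
i=8 t=2 v=5: DROP (t<8-2); WM=8
i=9 t=11 v=9: → [0,17); WM=9
i=10 t=6 v=4: DROP (t<9-2); WM=9
i=11 t=12 v=3: → [0,18); WM=10
i=12 t=13 v=6: → [0,19); WM=11
i=13 t=14 v=9: → [0,20); WM=12
i=14 t=16 v=9: → [0,22); WM=14
i=15 t=21 v=7: → [0,27); WM=19
i=16 t=20 v=3: → [0,27); WM=19
i=17 t=21 v=7: → [0,27); WM=19
i=18 t=27 v=1: → [27,33); WM=25
i=19 t=27 v=2: → [27,33); WM=25
i=20 t=30 v=5: → [27,36); WM=28
i=21 t=34 v=9: → [27,40); WM=32
i=22 t=32 v=2: → [27,40); WM=32
i=23 t=35 v=8: → [27,41); WM=33

7 8 10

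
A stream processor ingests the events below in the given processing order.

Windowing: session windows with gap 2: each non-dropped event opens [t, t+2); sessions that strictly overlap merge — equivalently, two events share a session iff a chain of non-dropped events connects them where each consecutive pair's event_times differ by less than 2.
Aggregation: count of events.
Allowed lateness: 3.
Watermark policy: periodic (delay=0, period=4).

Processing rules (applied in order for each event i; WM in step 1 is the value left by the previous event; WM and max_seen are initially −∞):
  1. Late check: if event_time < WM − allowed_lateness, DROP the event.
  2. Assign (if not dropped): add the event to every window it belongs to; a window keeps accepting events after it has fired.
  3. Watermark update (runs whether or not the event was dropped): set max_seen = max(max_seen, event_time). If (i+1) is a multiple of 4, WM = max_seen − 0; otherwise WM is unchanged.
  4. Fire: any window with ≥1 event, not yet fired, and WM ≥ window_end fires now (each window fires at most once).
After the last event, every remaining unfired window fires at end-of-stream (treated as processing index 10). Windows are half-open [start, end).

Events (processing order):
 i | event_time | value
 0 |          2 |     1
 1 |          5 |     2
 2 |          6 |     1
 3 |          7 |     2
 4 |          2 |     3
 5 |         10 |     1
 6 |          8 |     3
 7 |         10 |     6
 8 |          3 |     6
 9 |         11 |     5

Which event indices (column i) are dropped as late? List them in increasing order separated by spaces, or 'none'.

i=0 t=2 v=1: → [2,4); WM=−∞
i=1 t=5 v=2: → [5,7); WM=−∞
i=2 t=6 v=1: → [5,8); WM=−∞
i=3 t=7 v=2: → [5,9); WM=7
i=4 t=2 v=3: DROP (t<7-3); WM=7
i=5 t=10 v=1: → [10,12); WM=7
i=6 t=8 v=3: → [5,10); WM=7
i=7 t=10 v=6: → [10,12); WM=10
i=8 t=3 v=6: DROP (t<10-3); WM=10
i=9 t=11 v=5: → [10,13); WM=10

4 8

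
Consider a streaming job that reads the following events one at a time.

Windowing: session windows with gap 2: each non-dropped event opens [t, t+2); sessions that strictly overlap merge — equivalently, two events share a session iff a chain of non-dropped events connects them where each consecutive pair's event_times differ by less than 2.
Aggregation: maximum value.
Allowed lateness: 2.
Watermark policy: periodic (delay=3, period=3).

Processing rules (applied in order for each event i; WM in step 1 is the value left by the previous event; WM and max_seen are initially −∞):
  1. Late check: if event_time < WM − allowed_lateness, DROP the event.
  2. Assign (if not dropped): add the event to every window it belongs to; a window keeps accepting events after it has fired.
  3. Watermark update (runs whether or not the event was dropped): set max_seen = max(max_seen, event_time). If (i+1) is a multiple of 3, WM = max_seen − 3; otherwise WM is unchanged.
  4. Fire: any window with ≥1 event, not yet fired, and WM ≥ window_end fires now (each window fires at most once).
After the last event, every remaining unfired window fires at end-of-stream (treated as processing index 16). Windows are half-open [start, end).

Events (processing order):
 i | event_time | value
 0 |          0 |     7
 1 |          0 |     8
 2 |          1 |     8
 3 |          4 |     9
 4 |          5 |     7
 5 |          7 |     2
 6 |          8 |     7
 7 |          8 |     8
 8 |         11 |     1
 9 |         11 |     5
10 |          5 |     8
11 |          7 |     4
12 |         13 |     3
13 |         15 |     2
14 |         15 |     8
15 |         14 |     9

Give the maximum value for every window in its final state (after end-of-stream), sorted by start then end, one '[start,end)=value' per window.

[0,3)=8 [4,7)=9 [7,10)=8 [11,13)=5 [13,17)=9

i=0 t=0 v=7: → [0,2); WM=−∞
i=1 t=0 v=8: → [0,2); WM=−∞
i=2 t=1 v=8: → [0,3); WM=-2
i=3 t=4 v=9: → [4,6); WM=-2
i=4 t=5 v=7: → [4,7); WM=-2
i=5 t=7 v=2: → [7,9); WM=4
i=6 t=8 v=7: → [7,10); WM=4
i=7 t=8 v=8: → [7,10); WM=4
i=8 t=11 v=1: → [11,13); WM=8
i=9 t=11 v=5: → [11,13); WM=8
i=10 t=5 v=8: DROP (t<8-2); WM=8
i=11 t=7 v=4: → [7,10); WM=8
i=12 t=13 v=3: → [13,15); WM=8
i=13 t=15 v=2: → [15,17); WM=8
i=14 t=15 v=8: → [15,17); WM=12
i=15 t=14 v=9: → [13,17); WM=12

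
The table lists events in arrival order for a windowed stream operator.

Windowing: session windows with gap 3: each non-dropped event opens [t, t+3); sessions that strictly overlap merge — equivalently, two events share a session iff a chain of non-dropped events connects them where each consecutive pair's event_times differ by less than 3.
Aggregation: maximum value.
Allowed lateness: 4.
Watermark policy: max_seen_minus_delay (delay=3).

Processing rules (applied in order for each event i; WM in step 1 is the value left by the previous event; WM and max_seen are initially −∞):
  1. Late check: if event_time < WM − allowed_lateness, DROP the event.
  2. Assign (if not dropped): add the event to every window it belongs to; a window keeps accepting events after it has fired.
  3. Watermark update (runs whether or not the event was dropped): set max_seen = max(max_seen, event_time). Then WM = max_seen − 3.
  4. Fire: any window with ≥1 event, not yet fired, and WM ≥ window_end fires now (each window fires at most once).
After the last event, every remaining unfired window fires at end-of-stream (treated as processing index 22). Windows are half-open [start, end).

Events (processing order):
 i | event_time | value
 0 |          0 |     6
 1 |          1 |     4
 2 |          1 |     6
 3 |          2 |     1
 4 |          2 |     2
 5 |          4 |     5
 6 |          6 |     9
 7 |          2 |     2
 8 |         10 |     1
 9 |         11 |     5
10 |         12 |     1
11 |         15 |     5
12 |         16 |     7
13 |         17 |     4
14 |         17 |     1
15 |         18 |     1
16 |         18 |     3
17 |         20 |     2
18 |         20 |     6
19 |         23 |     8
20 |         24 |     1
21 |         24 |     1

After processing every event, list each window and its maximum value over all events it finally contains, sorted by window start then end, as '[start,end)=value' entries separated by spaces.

i=0 t=0 v=6: → [0,3); WM=-3
i=1 t=1 v=4: → [0,4); WM=-2
i=2 t=1 v=6: → [0,4); WM=-2
i=3 t=2 v=1: → [0,5); WM=-1
i=4 t=2 v=2: → [0,5); WM=-1
i=5 t=4 v=5: → [0,7); WM=1
i=6 t=6 v=9: → [0,9); WM=3
i=7 t=2 v=2: → [0,9); WM=3
i=8 t=10 v=1: → [10,13); WM=7
i=9 t=11 v=5: → [10,14); WM=8
i=10 t=12 v=1: → [10,15); WM=9
i=11 t=15 v=5: → [15,18); WM=12
i=12 t=16 v=7: → [15,19); WM=13
i=13 t=17 v=4: → [15,20); WM=14
i=14 t=17 v=1: → [15,20); WM=14
i=15 t=18 v=1: → [15,21); WM=15
i=16 t=18 v=3: → [15,21); WM=15
i=17 t=20 v=2: → [15,23); WM=17
i=18 t=20 v=6: → [15,23); WM=17
i=19 t=23 v=8: → [23,26); WM=20
i=20 t=24 v=1: → [23,27); WM=21
i=21 t=24 v=1: → [23,27); WM=21

[0,9)=9 [10,15)=5 [15,23)=7 [23,27)=8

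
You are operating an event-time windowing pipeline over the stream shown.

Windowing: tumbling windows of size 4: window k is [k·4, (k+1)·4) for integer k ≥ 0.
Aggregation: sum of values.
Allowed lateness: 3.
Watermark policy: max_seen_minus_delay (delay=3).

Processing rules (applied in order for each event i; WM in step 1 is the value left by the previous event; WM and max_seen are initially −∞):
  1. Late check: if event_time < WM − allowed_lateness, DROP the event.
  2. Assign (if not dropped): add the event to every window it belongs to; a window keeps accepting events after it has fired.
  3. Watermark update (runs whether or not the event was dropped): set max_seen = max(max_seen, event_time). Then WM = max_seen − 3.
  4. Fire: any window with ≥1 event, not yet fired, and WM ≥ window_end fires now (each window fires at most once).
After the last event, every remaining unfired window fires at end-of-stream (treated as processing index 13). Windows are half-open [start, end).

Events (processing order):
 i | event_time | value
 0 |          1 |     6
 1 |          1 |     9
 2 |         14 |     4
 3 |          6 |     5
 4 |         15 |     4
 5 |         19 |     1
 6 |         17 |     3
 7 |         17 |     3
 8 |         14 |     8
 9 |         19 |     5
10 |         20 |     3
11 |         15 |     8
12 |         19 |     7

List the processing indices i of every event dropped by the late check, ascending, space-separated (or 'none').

3

i=0 t=1 v=6: → [0,4); WM=-2
i=1 t=1 v=9: → [0,4); WM=-2
i=2 t=14 v=4: → [12,16); WM=11; [0,4) fires=15
i=3 t=6 v=5: DROP (t<11-3); WM=11
i=4 t=15 v=4: → [12,16); WM=12
i=5 t=19 v=1: → [16,20); WM=16; [12,16) fires=8
i=6 t=17 v=3: → [16,20); WM=16
i=7 t=17 v=3: → [16,20); WM=16
i=8 t=14 v=8: → [12,16); WM=16
i=9 t=19 v=5: → [16,20); WM=16
i=10 t=20 v=3: → [20,24); WM=17
i=11 t=15 v=8: → [12,16); WM=17
i=12 t=19 v=7: → [16,20); WM=17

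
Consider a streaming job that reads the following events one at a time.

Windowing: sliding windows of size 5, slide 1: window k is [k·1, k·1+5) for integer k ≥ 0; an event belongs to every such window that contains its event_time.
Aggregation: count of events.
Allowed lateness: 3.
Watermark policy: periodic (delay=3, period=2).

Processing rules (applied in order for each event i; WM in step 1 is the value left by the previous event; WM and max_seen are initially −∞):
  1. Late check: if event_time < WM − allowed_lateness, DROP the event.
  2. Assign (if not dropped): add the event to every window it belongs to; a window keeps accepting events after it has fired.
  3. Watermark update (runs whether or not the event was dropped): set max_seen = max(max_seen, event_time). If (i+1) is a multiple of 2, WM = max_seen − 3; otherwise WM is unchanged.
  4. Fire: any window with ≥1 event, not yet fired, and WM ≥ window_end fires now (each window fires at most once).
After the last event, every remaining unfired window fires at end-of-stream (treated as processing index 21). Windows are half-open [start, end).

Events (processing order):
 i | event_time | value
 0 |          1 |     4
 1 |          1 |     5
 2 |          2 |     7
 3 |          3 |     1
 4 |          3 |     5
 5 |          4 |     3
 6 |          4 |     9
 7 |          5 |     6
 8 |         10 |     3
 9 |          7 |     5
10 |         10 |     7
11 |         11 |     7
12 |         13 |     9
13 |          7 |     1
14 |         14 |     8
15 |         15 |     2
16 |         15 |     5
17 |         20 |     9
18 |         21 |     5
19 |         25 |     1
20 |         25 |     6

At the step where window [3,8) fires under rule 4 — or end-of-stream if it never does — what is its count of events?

i=0 t=1 v=4: → [1,6),[0,5); WM=−∞
i=1 t=1 v=5: → [1,6),[0,5); WM=-2
i=2 t=2 v=7: → [2,7),[1,6),[0,5); WM=-2
i=3 t=3 v=1: → [3,8),[2,7),[1,6),[0,5); WM=0
i=4 t=3 v=5: → [3,8),[2,7),[1,6),[0,5); WM=0
i=5 t=4 v=3: → [4,9),[3,8),[2,7),[1,6),[0,5); WM=1
i=6 t=4 v=9: → [4,9),[3,8),[2,7),[1,6),[0,5); WM=1
i=7 t=5 v=6: → [5,10),[4,9),[3,8),[2,7),[1,6); WM=2
i=8 t=10 v=3: → [10,15),[9,14),[8,13),[7,12),[6,11); WM=2
i=9 t=7 v=5: → [7,12),[6,11),[5,10),[4,9),[3,8); WM=7; [0,5) fires=7 [1,6) fires=8 [2,7) fires=6
i=10 t=10 v=7: → [10,15),[9,14),[8,13),[7,12),[6,11); WM=7
i=11 t=11 v=7: → [11,16),[10,15),[9,14),[8,13),[7,12); WM=8; [3,8) fires=6
i=12 t=13 v=9: → [13,18),[12,17),[11,16),[10,15),[9,14); WM=8
i=13 t=7 v=1: → [7,12),[6,11),[5,10),[4,9),[3,8); WM=10; [4,9) fires=5 [5,10) fires=3
i=14 t=14 v=8: → [14,19),[13,18),[12,17),[11,16),[10,15); WM=10
i=15 t=15 v=2: → [15,20),[14,19),[13,18),[12,17),[11,16); WM=12; [6,11) fires=4 [7,12) fires=5
i=16 t=15 v=5: → [15,20),[14,19),[13,18),[12,17),[11,16); WM=12
i=17 t=20 v=9: → [20,25),[19,24),[18,23),[17,22),[16,21); WM=17; [8,13) fires=3 [9,14) fires=4 [10,15) fires=5 [11,16) fires=5 [12,17) fires=4
i=18 t=21 v=5: → [21,26),[20,25),[19,24),[18,23),[17,22); WM=17
i=19 t=25 v=1: → [25,30),[24,29),[23,28),[22,27),[21,26); WM=22; [13,18) fires=4 [14,19) fires=3 [15,20) fires=2 [16,21) fires=1 [17,22) fires=2
i=20 t=25 v=6: → [25,30),[24,29),[23,28),[22,27),[21,26); WM=22

6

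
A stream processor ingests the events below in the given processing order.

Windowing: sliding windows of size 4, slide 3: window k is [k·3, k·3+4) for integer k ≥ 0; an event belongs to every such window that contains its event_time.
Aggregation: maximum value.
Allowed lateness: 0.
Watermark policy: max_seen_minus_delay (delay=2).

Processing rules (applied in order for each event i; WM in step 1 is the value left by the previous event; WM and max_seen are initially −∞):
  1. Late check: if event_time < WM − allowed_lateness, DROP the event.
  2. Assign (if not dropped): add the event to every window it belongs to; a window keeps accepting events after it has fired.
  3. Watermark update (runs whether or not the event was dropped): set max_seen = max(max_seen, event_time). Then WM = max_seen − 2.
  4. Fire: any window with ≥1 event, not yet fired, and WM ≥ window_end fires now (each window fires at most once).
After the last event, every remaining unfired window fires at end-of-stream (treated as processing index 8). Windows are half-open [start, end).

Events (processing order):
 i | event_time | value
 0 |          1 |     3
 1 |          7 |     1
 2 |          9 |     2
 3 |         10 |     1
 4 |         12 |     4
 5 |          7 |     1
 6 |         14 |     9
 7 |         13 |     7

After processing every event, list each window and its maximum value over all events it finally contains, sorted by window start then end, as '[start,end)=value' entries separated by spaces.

[0,4)=3 [6,10)=2 [9,13)=4 [12,16)=9

i=0 t=1 v=3: → [0,4); WM=-1
i=1 t=7 v=1: → [6,10); WM=5; [0,4) fires=3
i=2 t=9 v=2: → [9,13),[6,10); WM=7
i=3 t=10 v=1: → [9,13); WM=8
i=4 t=12 v=4: → [12,16),[9,13); WM=10; [6,10) fires=2
i=5 t=7 v=1: DROP (t<10-0); WM=10
i=6 t=14 v=9: → [12,16); WM=12
i=7 t=13 v=7: → [12,16); WM=12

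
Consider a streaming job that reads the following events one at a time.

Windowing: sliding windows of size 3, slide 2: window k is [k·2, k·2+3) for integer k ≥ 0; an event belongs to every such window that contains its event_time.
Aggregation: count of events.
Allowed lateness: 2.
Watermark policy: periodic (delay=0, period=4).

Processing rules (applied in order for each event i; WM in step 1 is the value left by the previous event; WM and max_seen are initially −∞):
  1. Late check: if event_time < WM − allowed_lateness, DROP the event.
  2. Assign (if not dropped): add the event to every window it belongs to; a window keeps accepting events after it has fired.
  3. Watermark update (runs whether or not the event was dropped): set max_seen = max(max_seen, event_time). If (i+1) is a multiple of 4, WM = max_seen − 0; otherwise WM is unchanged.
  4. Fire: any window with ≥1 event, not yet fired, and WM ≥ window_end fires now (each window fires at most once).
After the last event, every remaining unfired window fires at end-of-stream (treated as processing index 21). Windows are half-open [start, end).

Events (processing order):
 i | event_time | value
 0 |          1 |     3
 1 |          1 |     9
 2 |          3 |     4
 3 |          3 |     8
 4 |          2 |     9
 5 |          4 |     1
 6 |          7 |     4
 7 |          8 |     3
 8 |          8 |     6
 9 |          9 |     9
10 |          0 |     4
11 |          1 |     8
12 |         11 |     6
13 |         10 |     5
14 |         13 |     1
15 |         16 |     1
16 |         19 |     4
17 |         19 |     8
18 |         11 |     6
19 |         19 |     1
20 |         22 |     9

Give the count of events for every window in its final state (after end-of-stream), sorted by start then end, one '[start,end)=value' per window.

i=0 t=1 v=3: → [0,3); WM=−∞
i=1 t=1 v=9: → [0,3); WM=−∞
i=2 t=3 v=4: → [2,5); WM=−∞
i=3 t=3 v=8: → [2,5); WM=3; [0,3) fires=2
i=4 t=2 v=9: → [2,5),[0,3); WM=3
i=5 t=4 v=1: → [4,7),[2,5); WM=3
i=6 t=7 v=4: → [6,9); WM=3
i=7 t=8 v=3: → [8,11),[6,9); WM=8; [2,5) fires=4 [4,7) fires=1
i=8 t=8 v=6: → [8,11),[6,9); WM=8
i=9 t=9 v=9: → [8,11); WM=8
i=10 t=0 v=4: DROP (t<8-2); WM=8
i=11 t=1 v=8: DROP (t<8-2); WM=9; [6,9) fires=3
i=12 t=11 v=6: → [10,13); WM=9
i=13 t=10 v=5: → [10,13),[8,11); WM=9
i=14 t=13 v=1: → [12,15); WM=9
i=15 t=16 v=1: → [16,19),[14,17); WM=16; [8,11) fires=4 [10,13) fires=2 [12,15) fires=1
i=16 t=19 v=4: → [18,21); WM=16
i=17 t=19 v=8: → [18,21); WM=16
i=18 t=11 v=6: DROP (t<16-2); WM=16
i=19 t=19 v=1: → [18,21); WM=19; [14,17) fires=1 [16,19) fires=1
i=20 t=22 v=9: → [22,25),[20,23); WM=19

[0,3)=3 [2,5)=4 [4,7)=1 [6,9)=3 [8,11)=4 [10,13)=2 [12,15)=1 [14,17)=1 [16,19)=1 [18,21)=3 [20,23)=1 [22,25)=1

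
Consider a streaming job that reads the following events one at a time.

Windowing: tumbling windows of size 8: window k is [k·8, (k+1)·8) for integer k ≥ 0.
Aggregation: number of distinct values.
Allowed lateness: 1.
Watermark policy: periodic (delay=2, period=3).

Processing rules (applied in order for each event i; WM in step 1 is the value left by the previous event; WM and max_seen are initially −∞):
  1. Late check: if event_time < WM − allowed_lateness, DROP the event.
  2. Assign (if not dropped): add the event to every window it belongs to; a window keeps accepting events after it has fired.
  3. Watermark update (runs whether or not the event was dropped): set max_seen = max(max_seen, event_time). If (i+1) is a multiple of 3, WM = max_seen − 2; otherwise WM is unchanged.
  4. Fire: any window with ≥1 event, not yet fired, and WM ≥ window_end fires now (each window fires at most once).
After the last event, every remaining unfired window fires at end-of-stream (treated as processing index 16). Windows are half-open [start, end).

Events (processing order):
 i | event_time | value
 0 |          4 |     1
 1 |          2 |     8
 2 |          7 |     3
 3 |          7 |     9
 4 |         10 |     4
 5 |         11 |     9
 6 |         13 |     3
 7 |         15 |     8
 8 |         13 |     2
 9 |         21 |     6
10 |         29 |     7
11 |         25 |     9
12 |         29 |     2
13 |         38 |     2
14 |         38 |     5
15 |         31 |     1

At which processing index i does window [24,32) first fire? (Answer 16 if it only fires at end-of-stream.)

i=0 t=4 v=1: → [0,8); WM=−∞
i=1 t=2 v=8: → [0,8); WM=−∞
i=2 t=7 v=3: → [0,8); WM=5
i=3 t=7 v=9: → [0,8); WM=5
i=4 t=10 v=4: → [8,16); WM=5
i=5 t=11 v=9: → [8,16); WM=9; [0,8) fires=4
i=6 t=13 v=3: → [8,16); WM=9
i=7 t=15 v=8: → [8,16); WM=9
i=8 t=13 v=2: → [8,16); WM=13
i=9 t=21 v=6: → [16,24); WM=13
i=10 t=29 v=7: → [24,32); WM=13
i=11 t=25 v=9: → [24,32); WM=27; [8,16) fires=5 [16,24) fires=1
i=12 t=29 v=2: → [24,32); WM=27
i=13 t=38 v=2: → [32,40); WM=27
i=14 t=38 v=5: → [32,40); WM=36; [24,32) fires=3
i=15 t=31 v=1: DROP (t<36-1); WM=36

14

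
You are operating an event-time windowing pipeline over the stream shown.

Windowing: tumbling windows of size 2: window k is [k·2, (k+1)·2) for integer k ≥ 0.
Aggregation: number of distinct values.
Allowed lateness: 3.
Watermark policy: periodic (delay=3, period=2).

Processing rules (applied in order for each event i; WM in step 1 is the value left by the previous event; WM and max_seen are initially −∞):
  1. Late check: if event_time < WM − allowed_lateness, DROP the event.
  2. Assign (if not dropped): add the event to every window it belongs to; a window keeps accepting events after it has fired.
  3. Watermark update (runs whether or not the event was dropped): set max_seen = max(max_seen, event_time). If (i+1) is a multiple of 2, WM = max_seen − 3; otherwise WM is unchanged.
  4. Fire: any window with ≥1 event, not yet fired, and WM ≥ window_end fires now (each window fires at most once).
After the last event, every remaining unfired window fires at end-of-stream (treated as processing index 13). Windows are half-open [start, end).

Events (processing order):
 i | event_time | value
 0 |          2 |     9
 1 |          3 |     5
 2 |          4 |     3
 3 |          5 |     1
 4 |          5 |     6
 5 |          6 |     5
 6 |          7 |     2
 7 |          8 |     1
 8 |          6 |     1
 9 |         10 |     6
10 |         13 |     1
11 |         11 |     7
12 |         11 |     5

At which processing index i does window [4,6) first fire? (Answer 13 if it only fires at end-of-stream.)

i=0 t=2 v=9: → [2,4); WM=−∞
i=1 t=3 v=5: → [2,4); WM=0
i=2 t=4 v=3: → [4,6); WM=0
i=3 t=5 v=1: → [4,6); WM=2
i=4 t=5 v=6: → [4,6); WM=2
i=5 t=6 v=5: → [6,8); WM=3
i=6 t=7 v=2: → [6,8); WM=3
i=7 t=8 v=1: → [8,10); WM=5; [2,4) fires=2
i=8 t=6 v=1: → [6,8); WM=5
i=9 t=10 v=6: → [10,12); WM=7; [4,6) fires=3
i=10 t=13 v=1: → [12,14); WM=7
i=11 t=11 v=7: → [10,12); WM=10; [6,8) fires=3 [8,10) fires=1
i=12 t=11 v=5: → [10,12); WM=10

9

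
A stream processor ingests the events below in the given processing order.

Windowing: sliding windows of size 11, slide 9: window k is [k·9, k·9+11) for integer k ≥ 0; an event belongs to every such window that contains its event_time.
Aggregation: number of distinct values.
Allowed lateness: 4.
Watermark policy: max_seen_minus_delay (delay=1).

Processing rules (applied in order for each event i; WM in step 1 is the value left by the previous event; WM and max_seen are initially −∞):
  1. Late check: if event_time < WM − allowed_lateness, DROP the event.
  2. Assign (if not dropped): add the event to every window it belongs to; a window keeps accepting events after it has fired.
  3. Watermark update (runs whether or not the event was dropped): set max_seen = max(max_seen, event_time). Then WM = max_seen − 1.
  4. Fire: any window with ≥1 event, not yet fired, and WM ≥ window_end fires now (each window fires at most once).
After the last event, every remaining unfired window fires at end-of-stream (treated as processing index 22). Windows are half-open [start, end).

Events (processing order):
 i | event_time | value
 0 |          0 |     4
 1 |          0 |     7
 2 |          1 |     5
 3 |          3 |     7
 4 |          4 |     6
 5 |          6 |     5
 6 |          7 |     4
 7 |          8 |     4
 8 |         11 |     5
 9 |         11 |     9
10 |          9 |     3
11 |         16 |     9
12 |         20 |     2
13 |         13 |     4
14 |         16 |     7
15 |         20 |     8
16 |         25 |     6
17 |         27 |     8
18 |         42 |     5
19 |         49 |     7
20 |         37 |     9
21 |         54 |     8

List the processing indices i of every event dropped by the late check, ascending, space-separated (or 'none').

i=0 t=0 v=4: → [0,11); WM=-1
i=1 t=0 v=7: → [0,11); WM=-1
i=2 t=1 v=5: → [0,11); WM=0
i=3 t=3 v=7: → [0,11); WM=2
i=4 t=4 v=6: → [0,11); WM=3
i=5 t=6 v=5: → [0,11); WM=5
i=6 t=7 v=4: → [0,11); WM=6
i=7 t=8 v=4: → [0,11); WM=7
i=8 t=11 v=5: → [9,20); WM=10
i=9 t=11 v=9: → [9,20); WM=10
i=10 t=9 v=3: → [9,20),[0,11); WM=10
i=11 t=16 v=9: → [9,20); WM=15; [0,11) fires=5
i=12 t=20 v=2: → [18,29); WM=19
i=13 t=13 v=4: DROP (t<19-4); WM=19
i=14 t=16 v=7: → [9,20); WM=19
i=15 t=20 v=8: → [18,29); WM=19
i=16 t=25 v=6: → [18,29); WM=24; [9,20) fires=4
i=17 t=27 v=8: → [27,38),[18,29); WM=26
i=18 t=42 v=5: → [36,47); WM=41; [18,29) fires=3 [27,38) fires=1
i=19 t=49 v=7: → [45,56); WM=48; [36,47) fires=1
i=20 t=37 v=9: DROP (t<48-4); WM=48
i=21 t=54 v=8: → [54,65),[45,56); WM=53

13 20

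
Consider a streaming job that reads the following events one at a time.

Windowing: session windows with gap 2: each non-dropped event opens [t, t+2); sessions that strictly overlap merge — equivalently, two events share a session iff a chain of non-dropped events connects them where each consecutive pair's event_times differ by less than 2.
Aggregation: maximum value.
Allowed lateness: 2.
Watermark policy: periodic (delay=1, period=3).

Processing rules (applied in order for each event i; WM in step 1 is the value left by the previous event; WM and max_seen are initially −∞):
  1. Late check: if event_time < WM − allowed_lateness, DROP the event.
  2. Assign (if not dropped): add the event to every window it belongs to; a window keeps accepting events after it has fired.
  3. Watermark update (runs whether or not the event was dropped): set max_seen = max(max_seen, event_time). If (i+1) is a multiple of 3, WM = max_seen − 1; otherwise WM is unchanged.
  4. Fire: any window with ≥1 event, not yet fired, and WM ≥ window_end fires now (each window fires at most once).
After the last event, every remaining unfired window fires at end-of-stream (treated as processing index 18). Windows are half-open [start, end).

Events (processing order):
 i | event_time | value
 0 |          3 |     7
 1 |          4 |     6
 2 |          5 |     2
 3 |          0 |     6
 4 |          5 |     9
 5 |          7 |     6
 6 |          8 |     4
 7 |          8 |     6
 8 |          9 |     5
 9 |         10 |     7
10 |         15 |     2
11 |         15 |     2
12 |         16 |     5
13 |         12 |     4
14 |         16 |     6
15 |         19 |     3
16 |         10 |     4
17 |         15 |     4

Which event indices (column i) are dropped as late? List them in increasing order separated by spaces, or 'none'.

i=0 t=3 v=7: → [3,5); WM=−∞
i=1 t=4 v=6: → [3,6); WM=−∞
i=2 t=5 v=2: → [3,7); WM=4
i=3 t=0 v=6: DROP (t<4-2); WM=4
i=4 t=5 v=9: → [3,7); WM=4
i=5 t=7 v=6: → [7,9); WM=6
i=6 t=8 v=4: → [7,10); WM=6
i=7 t=8 v=6: → [7,10); WM=6
i=8 t=9 v=5: → [7,11); WM=8
i=9 t=10 v=7: → [7,12); WM=8
i=10 t=15 v=2: → [15,17); WM=8
i=11 t=15 v=2: → [15,17); WM=14
i=12 t=16 v=5: → [15,18); WM=14
i=13 t=12 v=4: → [12,14); WM=14
i=14 t=16 v=6: → [15,18); WM=15
i=15 t=19 v=3: → [19,21); WM=15
i=16 t=10 v=4: DROP (t<15-2); WM=15
i=17 t=15 v=4: → [15,18); WM=18

3 16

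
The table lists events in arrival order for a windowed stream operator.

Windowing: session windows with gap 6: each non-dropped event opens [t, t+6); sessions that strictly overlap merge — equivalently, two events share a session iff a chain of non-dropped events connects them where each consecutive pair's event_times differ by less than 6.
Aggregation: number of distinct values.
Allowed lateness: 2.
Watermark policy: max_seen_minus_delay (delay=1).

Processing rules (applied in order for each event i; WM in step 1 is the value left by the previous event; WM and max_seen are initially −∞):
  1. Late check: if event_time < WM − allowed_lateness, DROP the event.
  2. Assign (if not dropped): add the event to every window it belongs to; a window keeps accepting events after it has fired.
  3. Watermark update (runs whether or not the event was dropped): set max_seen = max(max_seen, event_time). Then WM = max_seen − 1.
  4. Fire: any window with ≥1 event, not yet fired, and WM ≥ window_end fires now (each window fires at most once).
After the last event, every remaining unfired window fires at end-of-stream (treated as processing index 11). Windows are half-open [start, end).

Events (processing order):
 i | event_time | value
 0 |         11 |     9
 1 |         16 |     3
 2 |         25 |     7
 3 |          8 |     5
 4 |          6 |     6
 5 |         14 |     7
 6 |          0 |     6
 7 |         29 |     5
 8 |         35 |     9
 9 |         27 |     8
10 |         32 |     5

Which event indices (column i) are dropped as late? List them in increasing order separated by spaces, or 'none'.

i=0 t=11 v=9: → [11,17); WM=10
i=1 t=16 v=3: → [11,22); WM=15
i=2 t=25 v=7: → [25,31); WM=24
i=3 t=8 v=5: DROP (t<24-2); WM=24
i=4 t=6 v=6: DROP (t<24-2); WM=24
i=5 t=14 v=7: DROP (t<24-2); WM=24
i=6 t=0 v=6: DROP (t<24-2); WM=24
i=7 t=29 v=5: → [25,35); WM=28
i=8 t=35 v=9: → [35,41); WM=34
i=9 t=27 v=8: DROP (t<34-2); WM=34
i=10 t=32 v=5: → [25,41); WM=34

3 4 5 6 9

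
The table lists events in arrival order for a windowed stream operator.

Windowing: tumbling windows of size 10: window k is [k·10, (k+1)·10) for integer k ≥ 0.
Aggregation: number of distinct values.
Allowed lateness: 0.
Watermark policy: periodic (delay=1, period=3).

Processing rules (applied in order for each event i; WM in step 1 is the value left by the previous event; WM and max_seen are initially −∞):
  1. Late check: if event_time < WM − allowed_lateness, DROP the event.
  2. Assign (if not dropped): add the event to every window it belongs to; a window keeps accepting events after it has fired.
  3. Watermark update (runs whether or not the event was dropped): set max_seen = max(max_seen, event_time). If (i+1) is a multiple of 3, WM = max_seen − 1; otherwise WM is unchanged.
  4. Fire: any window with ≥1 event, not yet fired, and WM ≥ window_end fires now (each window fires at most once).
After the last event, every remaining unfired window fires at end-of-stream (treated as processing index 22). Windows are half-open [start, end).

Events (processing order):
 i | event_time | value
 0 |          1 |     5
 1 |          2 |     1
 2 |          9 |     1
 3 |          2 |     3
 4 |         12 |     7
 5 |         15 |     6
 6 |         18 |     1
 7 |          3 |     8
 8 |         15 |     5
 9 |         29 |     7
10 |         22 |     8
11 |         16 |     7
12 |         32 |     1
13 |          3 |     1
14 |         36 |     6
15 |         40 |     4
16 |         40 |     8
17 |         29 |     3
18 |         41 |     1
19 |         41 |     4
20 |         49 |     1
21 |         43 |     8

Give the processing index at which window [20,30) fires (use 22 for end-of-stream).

i=0 t=1 v=5: → [0,10); WM=−∞
i=1 t=2 v=1: → [0,10); WM=−∞
i=2 t=9 v=1: → [0,10); WM=8
i=3 t=2 v=3: DROP (t<8-0); WM=8
i=4 t=12 v=7: → [10,20); WM=8
i=5 t=15 v=6: → [10,20); WM=14; [0,10) fires=2
i=6 t=18 v=1: → [10,20); WM=14
i=7 t=3 v=8: DROP (t<14-0); WM=14
i=8 t=15 v=5: → [10,20); WM=17
i=9 t=29 v=7: → [20,30); WM=17
i=10 t=22 v=8: → [20,30); WM=17
i=11 t=16 v=7: DROP (t<17-0); WM=28; [10,20) fires=4
i=12 t=32 v=1: → [30,40); WM=28
i=13 t=3 v=1: DROP (t<28-0); WM=28
i=14 t=36 v=6: → [30,40); WM=35; [20,30) fires=2
i=15 t=40 v=4: → [40,50); WM=35
i=16 t=40 v=8: → [40,50); WM=35
i=17 t=29 v=3: DROP (t<35-0); WM=39
i=18 t=41 v=1: → [40,50); WM=39
i=19 t=41 v=4: → [40,50); WM=39
i=20 t=49 v=1: → [40,50); WM=48; [30,40) fires=2
i=21 t=43 v=8: DROP (t<48-0); WM=48

14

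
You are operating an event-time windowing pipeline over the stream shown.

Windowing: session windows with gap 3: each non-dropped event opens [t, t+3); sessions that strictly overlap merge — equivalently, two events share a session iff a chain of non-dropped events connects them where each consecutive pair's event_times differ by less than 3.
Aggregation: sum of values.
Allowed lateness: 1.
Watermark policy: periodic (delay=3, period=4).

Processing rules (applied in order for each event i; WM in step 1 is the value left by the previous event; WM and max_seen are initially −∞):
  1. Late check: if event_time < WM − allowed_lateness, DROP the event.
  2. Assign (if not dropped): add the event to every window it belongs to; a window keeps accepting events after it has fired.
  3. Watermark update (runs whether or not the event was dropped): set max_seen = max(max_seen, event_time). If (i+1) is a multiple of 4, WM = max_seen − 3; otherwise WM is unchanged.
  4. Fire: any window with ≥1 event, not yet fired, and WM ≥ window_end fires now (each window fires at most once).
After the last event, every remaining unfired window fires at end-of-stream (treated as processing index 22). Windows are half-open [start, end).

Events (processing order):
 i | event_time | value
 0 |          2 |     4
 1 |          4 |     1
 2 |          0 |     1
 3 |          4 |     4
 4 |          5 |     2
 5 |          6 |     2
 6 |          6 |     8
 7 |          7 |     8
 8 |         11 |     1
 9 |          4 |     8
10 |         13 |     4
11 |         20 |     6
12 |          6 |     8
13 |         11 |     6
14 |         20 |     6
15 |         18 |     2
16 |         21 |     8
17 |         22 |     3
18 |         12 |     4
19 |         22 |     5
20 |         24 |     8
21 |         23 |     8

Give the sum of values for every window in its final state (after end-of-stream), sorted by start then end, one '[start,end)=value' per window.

i=0 t=2 v=4: → [2,5); WM=−∞
i=1 t=4 v=1: → [2,7); WM=−∞
i=2 t=0 v=1: → [0,7); WM=−∞
i=3 t=4 v=4: → [0,7); WM=1
i=4 t=5 v=2: → [0,8); WM=1
i=5 t=6 v=2: → [0,9); WM=1
i=6 t=6 v=8: → [0,9); WM=1
i=7 t=7 v=8: → [0,10); WM=4
i=8 t=11 v=1: → [11,14); WM=4
i=9 t=4 v=8: → [0,10); WM=4
i=10 t=13 v=4: → [11,16); WM=4
i=11 t=20 v=6: → [20,23); WM=17
i=12 t=6 v=8: DROP (t<17-1); WM=17
i=13 t=11 v=6: DROP (t<17-1); WM=17
i=14 t=20 v=6: → [20,23); WM=17
i=15 t=18 v=2: → [18,23); WM=17
i=16 t=21 v=8: → [18,24); WM=17
i=17 t=22 v=3: → [18,25); WM=17
i=18 t=12 v=4: DROP (t<17-1); WM=17
i=19 t=22 v=5: → [18,25); WM=19
i=20 t=24 v=8: → [18,27); WM=19
i=21 t=23 v=8: → [18,27); WM=19

[0,10)=38 [11,16)=5 [18,27)=46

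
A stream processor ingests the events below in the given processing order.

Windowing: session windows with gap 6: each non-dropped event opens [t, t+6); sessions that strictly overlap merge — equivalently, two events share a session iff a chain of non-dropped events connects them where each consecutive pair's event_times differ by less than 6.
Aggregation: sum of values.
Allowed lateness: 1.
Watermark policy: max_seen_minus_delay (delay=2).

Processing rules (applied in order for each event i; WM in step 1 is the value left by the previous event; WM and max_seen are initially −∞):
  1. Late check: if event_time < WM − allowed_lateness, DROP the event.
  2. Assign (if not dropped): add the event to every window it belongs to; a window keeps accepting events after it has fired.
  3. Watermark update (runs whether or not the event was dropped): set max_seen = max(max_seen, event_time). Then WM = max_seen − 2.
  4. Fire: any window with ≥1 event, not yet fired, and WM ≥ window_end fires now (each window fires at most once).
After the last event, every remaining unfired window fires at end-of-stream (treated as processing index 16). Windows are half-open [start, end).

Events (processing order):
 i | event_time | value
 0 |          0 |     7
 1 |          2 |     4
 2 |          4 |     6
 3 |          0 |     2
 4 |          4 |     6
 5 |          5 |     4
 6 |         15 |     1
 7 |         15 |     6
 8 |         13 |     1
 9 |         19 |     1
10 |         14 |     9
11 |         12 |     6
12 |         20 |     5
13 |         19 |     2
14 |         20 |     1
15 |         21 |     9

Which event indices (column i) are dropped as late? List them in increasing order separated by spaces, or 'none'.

3 10 11

i=0 t=0 v=7: → [0,6); WM=-2
i=1 t=2 v=4: → [0,8); WM=0
i=2 t=4 v=6: → [0,10); WM=2
i=3 t=0 v=2: DROP (t<2-1); WM=2
i=4 t=4 v=6: → [0,10); WM=2
i=5 t=5 v=4: → [0,11); WM=3
i=6 t=15 v=1: → [15,21); WM=13
i=7 t=15 v=6: → [15,21); WM=13
i=8 t=13 v=1: → [13,21); WM=13
i=9 t=19 v=1: → [13,25); WM=17
i=10 t=14 v=9: DROP (t<17-1); WM=17
i=11 t=12 v=6: DROP (t<17-1); WM=17
i=12 t=20 v=5: → [13,26); WM=18
i=13 t=19 v=2: → [13,26); WM=18
i=14 t=20 v=1: → [13,26); WM=18
i=15 t=21 v=9: → [13,27); WM=19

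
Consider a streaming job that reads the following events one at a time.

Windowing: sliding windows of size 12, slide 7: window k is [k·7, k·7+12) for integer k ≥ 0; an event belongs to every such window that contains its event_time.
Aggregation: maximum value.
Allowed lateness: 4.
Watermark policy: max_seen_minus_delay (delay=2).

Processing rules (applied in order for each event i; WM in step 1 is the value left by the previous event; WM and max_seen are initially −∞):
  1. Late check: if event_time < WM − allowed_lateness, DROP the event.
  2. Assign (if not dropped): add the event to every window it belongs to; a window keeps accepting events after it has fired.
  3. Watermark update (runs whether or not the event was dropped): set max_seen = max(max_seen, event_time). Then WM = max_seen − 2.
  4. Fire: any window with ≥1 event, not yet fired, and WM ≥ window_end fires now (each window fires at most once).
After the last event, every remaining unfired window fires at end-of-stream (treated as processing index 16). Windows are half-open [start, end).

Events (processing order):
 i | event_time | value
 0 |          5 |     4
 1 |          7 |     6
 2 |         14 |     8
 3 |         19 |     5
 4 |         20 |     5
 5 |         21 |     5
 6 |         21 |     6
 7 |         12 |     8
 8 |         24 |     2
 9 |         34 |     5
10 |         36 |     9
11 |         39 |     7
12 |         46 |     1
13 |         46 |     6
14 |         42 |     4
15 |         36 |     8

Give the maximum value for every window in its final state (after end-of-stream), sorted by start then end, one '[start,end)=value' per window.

i=0 t=5 v=4: → [0,12); WM=3
i=1 t=7 v=6: → [7,19),[0,12); WM=5
i=2 t=14 v=8: → [14,26),[7,19); WM=12; [0,12) fires=6
i=3 t=19 v=5: → [14,26); WM=17
i=4 t=20 v=5: → [14,26); WM=18
i=5 t=21 v=5: → [21,33),[14,26); WM=19; [7,19) fires=8
i=6 t=21 v=6: → [21,33),[14,26); WM=19
i=7 t=12 v=8: DROP (t<19-4); WM=19
i=8 t=24 v=2: → [21,33),[14,26); WM=22
i=9 t=34 v=5: → [28,40); WM=32; [14,26) fires=8
i=10 t=36 v=9: → [35,47),[28,40); WM=34; [21,33) fires=6
i=11 t=39 v=7: → [35,47),[28,40); WM=37
i=12 t=46 v=1: → [42,54),[35,47); WM=44; [28,40) fires=9
i=13 t=46 v=6: → [42,54),[35,47); WM=44
i=14 t=42 v=4: → [42,54),[35,47); WM=44
i=15 t=36 v=8: DROP (t<44-4); WM=44

[0,12)=6 [7,19)=8 [14,26)=8 [21,33)=6 [28,40)=9 [35,47)=9 [42,54)=6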